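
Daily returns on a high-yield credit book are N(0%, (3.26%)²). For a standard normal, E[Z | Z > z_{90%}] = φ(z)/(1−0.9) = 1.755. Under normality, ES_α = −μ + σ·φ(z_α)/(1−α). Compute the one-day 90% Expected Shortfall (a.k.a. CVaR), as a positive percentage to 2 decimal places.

5.72%

ES = 3.26% × 1.755 = 5.721%.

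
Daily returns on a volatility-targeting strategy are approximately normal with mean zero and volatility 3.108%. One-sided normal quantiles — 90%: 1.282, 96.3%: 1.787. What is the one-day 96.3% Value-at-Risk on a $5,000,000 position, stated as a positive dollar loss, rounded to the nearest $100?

$277,700

VaR = z·σ = 1.787 × 3.108% = 5.554%.
On $5,000,000: 0.05554 × $5,000,000 = $277,700.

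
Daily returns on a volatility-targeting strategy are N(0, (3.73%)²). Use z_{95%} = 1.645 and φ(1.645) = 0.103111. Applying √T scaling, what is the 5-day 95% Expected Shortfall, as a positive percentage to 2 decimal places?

17.20%

σ_{5d} = 3.73% × √5 = 8.341%.
ES multiplier = φ(z)/(1−α) = 0.103111/0.05 = 2.062.
ES = 8.341% × 2.062 = 17.199%.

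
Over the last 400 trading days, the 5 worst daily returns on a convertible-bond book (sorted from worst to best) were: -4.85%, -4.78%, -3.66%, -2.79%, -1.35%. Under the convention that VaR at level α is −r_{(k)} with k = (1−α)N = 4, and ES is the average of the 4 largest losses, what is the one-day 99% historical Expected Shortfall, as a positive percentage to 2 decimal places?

The 4 worst returns sum to -16.08%.
ES = −(-16.08%) / 4 = 4.02%.

4.02%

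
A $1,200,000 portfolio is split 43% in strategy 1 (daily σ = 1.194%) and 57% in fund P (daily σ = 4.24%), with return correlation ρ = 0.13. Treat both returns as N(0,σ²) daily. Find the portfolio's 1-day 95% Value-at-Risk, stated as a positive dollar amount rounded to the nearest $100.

σ_p² = 0.43²·1.194² + 0.57²·4.24² + 2·0.13·0.43·0.57·1.194·4.24 = 6.4271 (%²).
σ_p = √6.4271 = 2.535%.
At 95%, z = 1.645.
VaR = 1.645 × 2.535% = 4.170%; on $1,200,000 that is $50,040.

$50,000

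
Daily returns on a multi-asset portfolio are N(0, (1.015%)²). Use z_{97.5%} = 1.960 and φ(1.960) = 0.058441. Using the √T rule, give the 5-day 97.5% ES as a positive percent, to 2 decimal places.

5.31%

σ_{5d} = 1.015% × √5 = 2.270%.
ES multiplier = φ(z)/(1−α) = 0.058441/0.025 = 2.338.
ES = 2.270% × 2.338 = 5.307%.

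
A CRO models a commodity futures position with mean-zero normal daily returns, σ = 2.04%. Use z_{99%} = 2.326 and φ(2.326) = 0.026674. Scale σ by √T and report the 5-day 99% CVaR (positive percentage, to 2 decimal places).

12.17%

σ_{5d} = 2.04% × √5 = 4.562%.
ES multiplier = φ(z)/(1−α) = 0.026674/0.01 = 2.667.
ES = 4.562% × 2.667 = 12.167%.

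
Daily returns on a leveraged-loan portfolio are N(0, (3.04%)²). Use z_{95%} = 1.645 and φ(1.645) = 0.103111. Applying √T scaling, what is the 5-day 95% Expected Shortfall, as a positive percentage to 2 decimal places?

14.02%

σ_{5d} = 3.04% × √5 = 6.798%.
ES multiplier = φ(z)/(1−α) = 0.103111/0.05 = 2.062.
ES = 6.798% × 2.062 = 14.017%.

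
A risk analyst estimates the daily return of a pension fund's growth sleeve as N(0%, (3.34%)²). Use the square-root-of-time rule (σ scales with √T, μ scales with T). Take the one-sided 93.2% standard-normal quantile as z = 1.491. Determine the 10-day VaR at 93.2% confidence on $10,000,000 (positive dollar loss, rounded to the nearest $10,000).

$1,570,000

σ_{10d} = 3.34% × √10 = 10.562%.
VaR = 1.491 × 10.562% = 15.748%.
On $10,000,000: 0.15748 × $10,000,000 = $1,574,800.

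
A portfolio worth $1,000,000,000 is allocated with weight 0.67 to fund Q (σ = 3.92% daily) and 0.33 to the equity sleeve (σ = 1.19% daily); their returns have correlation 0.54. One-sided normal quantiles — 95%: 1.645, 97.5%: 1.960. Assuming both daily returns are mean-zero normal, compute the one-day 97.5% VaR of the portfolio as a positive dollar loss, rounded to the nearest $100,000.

$56,000,000

σ_p² = 0.67²·3.92² + 0.33²·1.19² + 2·0.54·0.67·0.33·3.92·1.19 = 8.1661 (%²).
σ_p = √8.1661 = 2.858%.
VaR = 1.960 × 2.858% = 5.602%; on $1,000,000,000 that is $56,020,000.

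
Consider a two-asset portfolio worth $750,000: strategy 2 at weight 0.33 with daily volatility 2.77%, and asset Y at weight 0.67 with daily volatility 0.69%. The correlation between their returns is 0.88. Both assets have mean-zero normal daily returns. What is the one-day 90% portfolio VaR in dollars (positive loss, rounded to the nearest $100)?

σ_p² = 0.33²·2.77² + 0.67²·0.69² + 2·0.88·0.33·0.67·2.77·0.69 = 1.7931 (%²).
σ_p = √1.7931 = 1.339%.
At 90%, z = 1.282.
VaR = 1.282 × 1.339% = 1.717%; on $750,000 that is $12,878.

$12,900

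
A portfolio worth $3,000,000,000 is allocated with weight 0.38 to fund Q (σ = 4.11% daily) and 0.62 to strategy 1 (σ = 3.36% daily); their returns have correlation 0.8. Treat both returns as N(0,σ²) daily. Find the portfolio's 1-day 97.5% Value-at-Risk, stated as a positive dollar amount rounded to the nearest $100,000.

σ_p² = 0.38²·4.11² + 0.62²·3.36² + 2·0.8·0.38·0.62·4.11·3.36 = 11.9846 (%²).
σ_p = √11.9846 = 3.462%.
At 97.5%, z = 1.960.
VaR = 1.960 × 3.462% = 6.786%; on $3,000,000,000 that is $203,580,000.

$203,600,000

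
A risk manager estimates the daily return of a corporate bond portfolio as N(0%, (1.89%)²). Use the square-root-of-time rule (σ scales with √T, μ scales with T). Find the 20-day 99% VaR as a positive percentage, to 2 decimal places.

19.66%

At 99%, z = 2.326.
σ_{20d} = 1.89% × √20 = 8.452%.
VaR = 2.326 × 8.452% = 19.659%.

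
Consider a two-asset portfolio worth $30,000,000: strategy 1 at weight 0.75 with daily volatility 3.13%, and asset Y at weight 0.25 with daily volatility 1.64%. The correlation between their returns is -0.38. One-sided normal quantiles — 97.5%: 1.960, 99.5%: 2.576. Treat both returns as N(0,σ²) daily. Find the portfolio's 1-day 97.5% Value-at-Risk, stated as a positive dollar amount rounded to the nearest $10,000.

$1,310,000

σ_p² = 0.75²·3.13² + 0.25²·1.64² + 2·-0.38·0.75·0.25·3.13·1.64 = 4.9474 (%²).
σ_p = √4.9474 = 2.224%.
VaR = 1.960 × 2.224% = 4.359%; on $30,000,000 that is $1,307,700.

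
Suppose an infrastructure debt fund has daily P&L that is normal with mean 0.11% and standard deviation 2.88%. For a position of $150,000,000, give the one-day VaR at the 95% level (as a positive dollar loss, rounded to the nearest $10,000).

$6,940,000

At 95% one-sided, z = 1.645.
VaR = −μ + z·σ = −(0.11%) + 1.645 × 2.88% = 4.628%.
On $150,000,000: 0.04628 × $150,000,000 = $6,942,000.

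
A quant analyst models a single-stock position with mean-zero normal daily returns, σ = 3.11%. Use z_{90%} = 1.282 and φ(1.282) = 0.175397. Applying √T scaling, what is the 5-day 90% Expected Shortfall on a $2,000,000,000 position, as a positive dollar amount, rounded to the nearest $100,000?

σ_{5d} = 3.11% × √5 = 6.954%.
ES multiplier = φ(z)/(1−α) = 0.175397/0.1 = 1.754.
ES = 6.954% × 1.754 = 12.197%; on $2,000,000,000: $243,940,000.

$243,900,000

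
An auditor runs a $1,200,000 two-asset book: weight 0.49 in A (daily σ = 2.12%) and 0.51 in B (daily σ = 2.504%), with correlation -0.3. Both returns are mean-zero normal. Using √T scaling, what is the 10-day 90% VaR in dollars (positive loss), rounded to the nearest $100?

σ_p = √(0.49²·2.12² + 0.51²·2.504² + 2·-0.3·0.49·0.51·2.12·2.504) = 1.383%.
σ_{10d} = 1.383% × √10 = 4.373%.
z(90%) = 1.282.
VaR = 1.282 × 4.373% = 5.606%; on $1,200,000 that is $67,272.

$67,300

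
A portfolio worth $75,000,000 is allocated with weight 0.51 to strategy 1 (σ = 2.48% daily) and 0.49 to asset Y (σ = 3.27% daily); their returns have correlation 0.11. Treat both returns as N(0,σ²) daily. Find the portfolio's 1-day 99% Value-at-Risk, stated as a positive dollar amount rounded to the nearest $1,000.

σ_p² = 0.51²·2.48² + 0.49²·3.27² + 2·0.11·0.51·0.49·2.48·3.27 = 4.6129 (%²).
σ_p = √4.6129 = 2.148%.
At 99%, z = 2.326.
VaR = 2.326 × 2.148% = 4.996%; on $75,000,000 that is $3,747,000.

$3,747,000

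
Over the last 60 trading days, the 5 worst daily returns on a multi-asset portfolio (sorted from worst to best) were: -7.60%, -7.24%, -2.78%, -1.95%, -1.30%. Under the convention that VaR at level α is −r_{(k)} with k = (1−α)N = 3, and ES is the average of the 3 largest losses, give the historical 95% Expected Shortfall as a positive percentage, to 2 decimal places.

5.87%

The 3 worst returns sum to -17.62%.
ES = −(-17.62%) / 3 = 5.8733…% ≈ 5.87%.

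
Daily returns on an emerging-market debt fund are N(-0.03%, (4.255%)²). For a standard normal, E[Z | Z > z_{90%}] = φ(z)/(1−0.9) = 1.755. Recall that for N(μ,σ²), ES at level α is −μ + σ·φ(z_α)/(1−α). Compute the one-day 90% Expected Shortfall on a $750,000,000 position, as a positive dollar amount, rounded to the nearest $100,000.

ES = −(-0.03%) + 4.255% × 1.755 = 7.498%.
On $750,000,000: 0.07498 × $750,000,000 = $56,235,000.

$56,200,000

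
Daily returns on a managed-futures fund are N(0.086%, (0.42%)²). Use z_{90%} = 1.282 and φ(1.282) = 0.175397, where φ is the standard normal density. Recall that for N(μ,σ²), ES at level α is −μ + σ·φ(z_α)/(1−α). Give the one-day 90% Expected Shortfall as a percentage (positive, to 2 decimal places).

Tail multiplier: φ(z)/(1−α) = 0.175397 / 0.1 = 1.754.
ES = −(0.086%) + 0.42% × 1.754 = 0.651%.

0.65%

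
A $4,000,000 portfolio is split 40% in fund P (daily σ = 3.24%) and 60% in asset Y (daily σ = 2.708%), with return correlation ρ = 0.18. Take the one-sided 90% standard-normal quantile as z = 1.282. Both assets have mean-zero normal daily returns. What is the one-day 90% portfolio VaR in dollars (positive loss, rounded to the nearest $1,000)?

σ_p² = 0.4²·3.24² + 0.6²·2.708² + 2·0.18·0.4·0.6·3.24·2.708 = 5.0777 (%²).
σ_p = √5.0777 = 2.253%.
VaR = 1.282 × 2.253% = 2.888%; on $4,000,000 that is $115,520.

$116,000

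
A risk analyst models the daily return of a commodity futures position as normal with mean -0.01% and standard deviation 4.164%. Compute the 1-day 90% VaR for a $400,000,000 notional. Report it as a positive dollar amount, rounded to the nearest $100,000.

$21,400,000

At 90% one-sided, z = 1.282.
VaR = −μ + z·σ = −(-0.01%) + 1.282 × 4.164% = 5.348%.
On $400,000,000: 0.05348 × $400,000,000 = $21,392,000.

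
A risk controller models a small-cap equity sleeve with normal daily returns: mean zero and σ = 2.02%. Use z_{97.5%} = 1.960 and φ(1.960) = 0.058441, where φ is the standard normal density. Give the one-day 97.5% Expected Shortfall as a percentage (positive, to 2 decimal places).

4.72%

Tail multiplier: φ(z)/(1−α) = 0.058441 / 0.025 = 2.338.
ES = 2.02% × 2.338 = 4.723%.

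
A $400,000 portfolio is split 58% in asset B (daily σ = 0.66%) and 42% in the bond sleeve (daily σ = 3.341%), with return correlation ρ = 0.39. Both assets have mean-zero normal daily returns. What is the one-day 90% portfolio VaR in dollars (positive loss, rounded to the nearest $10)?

σ_p² = 0.58²·0.66² + 0.42²·3.341² + 2·0.39·0.58·0.42·0.66·3.341 = 2.5345 (%²).
σ_p = √2.5345 = 1.592%.
At 90%, z = 1.282.
VaR = 1.282 × 1.592% = 2.041%; on $400,000 that is $8,164.

$8,160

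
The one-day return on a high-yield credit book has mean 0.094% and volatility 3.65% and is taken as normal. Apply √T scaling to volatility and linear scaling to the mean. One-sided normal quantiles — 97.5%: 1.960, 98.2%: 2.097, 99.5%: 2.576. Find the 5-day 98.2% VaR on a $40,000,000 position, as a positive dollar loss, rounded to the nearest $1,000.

σ_{5d} = 3.65% × √5 = 8.162%; μ_{5d} = 5 × 0.094% = 0.470%.
VaR = −(0.470%) + 2.097 × 8.162% = 16.646%.
On $40,000,000: 0.16646 × $40,000,000 = $6,658,400.

$6,658,000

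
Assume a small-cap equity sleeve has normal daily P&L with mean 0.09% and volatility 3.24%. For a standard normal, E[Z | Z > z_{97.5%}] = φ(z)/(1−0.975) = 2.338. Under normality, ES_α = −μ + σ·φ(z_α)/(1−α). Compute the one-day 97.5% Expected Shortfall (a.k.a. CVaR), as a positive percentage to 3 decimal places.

7.485%

ES = −(0.09%) + 3.24% × 2.338 = 7.485%.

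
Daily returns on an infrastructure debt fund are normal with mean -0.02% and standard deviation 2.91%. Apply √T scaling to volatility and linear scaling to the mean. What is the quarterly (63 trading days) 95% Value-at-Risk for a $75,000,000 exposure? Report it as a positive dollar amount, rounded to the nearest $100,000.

$29,400,000

At 95%, z = 1.645.
σ_{63d} = 2.91% × √63 = 23.097%; μ_{63d} = 63 × -0.02% = -1.260%.
VaR = −(-1.260%) + 1.645 × 23.097% = 39.255%.
On $75,000,000: 0.39255 × $75,000,000 = $29,441,250.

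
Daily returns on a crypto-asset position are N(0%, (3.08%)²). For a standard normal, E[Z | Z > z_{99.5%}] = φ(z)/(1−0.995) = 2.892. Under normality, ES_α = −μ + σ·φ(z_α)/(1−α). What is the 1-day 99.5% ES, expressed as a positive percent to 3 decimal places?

8.907%

ES = 3.08% × 2.892 = 8.907%.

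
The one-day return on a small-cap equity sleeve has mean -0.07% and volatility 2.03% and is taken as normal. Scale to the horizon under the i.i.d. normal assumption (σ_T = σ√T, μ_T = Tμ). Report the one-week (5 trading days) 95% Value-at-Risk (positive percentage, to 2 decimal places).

7.82%

At 95%, z = 1.645.
σ_{5d} = 2.03% × √5 = 4.539%; μ_{5d} = 5 × -0.07% = -0.350%.
VaR = −(-0.350%) + 1.645 × 4.539% = 7.817%.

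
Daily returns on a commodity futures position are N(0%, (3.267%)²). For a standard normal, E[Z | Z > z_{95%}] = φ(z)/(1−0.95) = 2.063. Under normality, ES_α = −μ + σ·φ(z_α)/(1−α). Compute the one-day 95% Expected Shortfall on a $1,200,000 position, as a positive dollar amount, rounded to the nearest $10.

ES = 3.267% × 2.063 = 6.740%.
On $1,200,000: 0.06740 × $1,200,000 = $80,880.

$80,880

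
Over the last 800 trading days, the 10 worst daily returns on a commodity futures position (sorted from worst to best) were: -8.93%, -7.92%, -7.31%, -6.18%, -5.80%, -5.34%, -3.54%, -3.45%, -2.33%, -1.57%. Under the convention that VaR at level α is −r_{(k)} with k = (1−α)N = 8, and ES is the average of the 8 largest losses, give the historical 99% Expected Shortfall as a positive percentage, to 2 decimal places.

The 8 worst returns sum to -48.47%.
ES = −(-48.47%) / 8 = 6.05875% ≈ 6.06%.

6.06%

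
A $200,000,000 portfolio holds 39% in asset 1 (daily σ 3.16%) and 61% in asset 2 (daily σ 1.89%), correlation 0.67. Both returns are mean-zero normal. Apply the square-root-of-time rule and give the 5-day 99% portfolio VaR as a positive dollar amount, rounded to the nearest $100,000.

σ_p = √(0.39²·3.16² + 0.61²·1.89² + 2·0.67·0.39·0.61·3.16·1.89) = 2.180%.
σ_{5d} = 2.180% × √5 = 4.875%.
z(99%) = 2.326.
VaR = 2.326 × 4.875% = 11.339%; on $200,000,000 that is $22,678,000.

$22,700,000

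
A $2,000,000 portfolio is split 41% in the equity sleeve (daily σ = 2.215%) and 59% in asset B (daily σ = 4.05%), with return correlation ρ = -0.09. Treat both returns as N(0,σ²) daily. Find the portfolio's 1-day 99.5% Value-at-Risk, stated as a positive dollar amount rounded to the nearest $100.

σ_p² = 0.41²·2.215² + 0.59²·4.05² + 2·-0.09·0.41·0.59·2.215·4.05 = 6.1438 (%²).
σ_p = √6.1438 = 2.479%.
At 99.5%, z = 2.576.
VaR = 2.576 × 2.479% = 6.386%; on $2,000,000 that is $127,720.

$127,700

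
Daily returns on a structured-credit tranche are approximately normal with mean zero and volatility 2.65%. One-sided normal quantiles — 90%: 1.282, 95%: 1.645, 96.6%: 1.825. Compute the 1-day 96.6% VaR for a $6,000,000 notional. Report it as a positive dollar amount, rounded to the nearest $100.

VaR = z·σ = 1.825 × 2.65% = 4.836%.
On $6,000,000: 0.04836 × $6,000,000 = $290,160.

$290,200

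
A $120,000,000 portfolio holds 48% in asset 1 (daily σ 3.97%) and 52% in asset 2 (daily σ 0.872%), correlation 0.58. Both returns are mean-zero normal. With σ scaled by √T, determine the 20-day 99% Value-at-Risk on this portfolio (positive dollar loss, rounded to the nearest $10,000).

σ_p = √(0.48²·3.97² + 0.52²·0.872² + 2·0.58·0.48·0.52·3.97·0.872) = 2.200%.
σ_{20d} = 2.200% × √20 = 9.839%.
z(99%) = 2.326.
VaR = 2.326 × 9.839% = 22.886%; on $120,000,000 that is $27,463,200.

$27,460,000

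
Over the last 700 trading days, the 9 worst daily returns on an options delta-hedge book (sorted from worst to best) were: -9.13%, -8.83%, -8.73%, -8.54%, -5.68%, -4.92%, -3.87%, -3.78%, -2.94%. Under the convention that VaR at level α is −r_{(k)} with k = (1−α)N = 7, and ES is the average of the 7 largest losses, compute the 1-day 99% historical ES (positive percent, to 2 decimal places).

The 7 worst returns sum to -49.70%.
ES = −(-49.70%) / 7 = 7.1% ≈ 7.10%.

7.10%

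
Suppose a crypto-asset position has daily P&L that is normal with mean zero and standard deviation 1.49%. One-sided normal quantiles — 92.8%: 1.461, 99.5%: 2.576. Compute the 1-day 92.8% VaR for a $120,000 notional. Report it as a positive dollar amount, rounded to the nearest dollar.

$2,612

VaR = z·σ = 1.461 × 1.49% = 2.177%.
On $120,000: 0.02177 × $120,000 = $2,612.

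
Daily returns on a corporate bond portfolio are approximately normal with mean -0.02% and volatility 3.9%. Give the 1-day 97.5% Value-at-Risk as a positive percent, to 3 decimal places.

7.664%

At 97.5% one-sided, z = 1.960.
VaR = −μ + z·σ = −(-0.02%) + 1.960 × 3.9% = 7.664%.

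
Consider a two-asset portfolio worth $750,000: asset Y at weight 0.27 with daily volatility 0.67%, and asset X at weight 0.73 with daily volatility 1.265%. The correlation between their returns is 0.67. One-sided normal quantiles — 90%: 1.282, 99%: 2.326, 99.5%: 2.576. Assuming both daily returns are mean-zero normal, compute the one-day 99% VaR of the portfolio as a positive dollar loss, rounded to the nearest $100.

$18,400

σ_p² = 0.27²·0.67² + 0.73²·1.265² + 2·0.67·0.27·0.73·0.67·1.265 = 1.1093 (%²).
σ_p = √1.1093 = 1.053%.
VaR = 2.326 × 1.053% = 2.449%; on $750,000 that is $18,368.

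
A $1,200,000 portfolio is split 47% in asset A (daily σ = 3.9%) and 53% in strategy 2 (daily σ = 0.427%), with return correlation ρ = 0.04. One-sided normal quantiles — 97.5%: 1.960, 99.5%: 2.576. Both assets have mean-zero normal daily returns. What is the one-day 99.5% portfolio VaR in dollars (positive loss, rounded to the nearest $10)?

$57,370

σ_p² = 0.47²·3.9² + 0.53²·0.427² + 2·0.04·0.47·0.53·3.9·0.427 = 3.4443 (%²).
σ_p = √3.4443 = 1.856%.
VaR = 2.576 × 1.856% = 4.781%; on $1,200,000 that is $57,372.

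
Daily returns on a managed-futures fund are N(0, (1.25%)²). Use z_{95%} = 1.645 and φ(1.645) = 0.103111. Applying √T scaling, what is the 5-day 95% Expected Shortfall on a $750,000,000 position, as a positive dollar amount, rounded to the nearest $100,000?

σ_{5d} = 1.25% × √5 = 2.795%.
ES multiplier = φ(z)/(1−α) = 0.103111/0.05 = 2.062.
ES = 2.795% × 2.062 = 5.763%; on $750,000,000: $43,222,500.

$43,200,000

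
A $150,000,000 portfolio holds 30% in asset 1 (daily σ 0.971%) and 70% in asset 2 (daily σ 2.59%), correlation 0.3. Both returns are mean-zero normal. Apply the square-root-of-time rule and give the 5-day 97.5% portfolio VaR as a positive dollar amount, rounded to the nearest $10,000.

σ_p = √(0.3²·0.971² + 0.7²·2.59² + 2·0.3·0.3·0.7·0.971·2.59) = 1.921%.
σ_{5d} = 1.921% × √5 = 4.295%.
z(97.5%) = 1.960.
VaR = 1.960 × 4.295% = 8.418%; on $150,000,000 that is $12,627,000.

$12,630,000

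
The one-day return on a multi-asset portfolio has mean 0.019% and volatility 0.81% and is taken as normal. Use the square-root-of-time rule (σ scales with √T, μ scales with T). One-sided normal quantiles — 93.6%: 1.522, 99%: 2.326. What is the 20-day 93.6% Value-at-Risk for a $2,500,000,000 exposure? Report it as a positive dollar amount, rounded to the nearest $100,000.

σ_{20d} = 0.81% × √20 = 3.622%; μ_{20d} = 20 × 0.019% = 0.380%.
VaR = −(0.380%) + 1.522 × 3.622% = 5.133%.
On $2,500,000,000: 0.05133 × $2,500,000,000 = $128,325,000.

$128,300,000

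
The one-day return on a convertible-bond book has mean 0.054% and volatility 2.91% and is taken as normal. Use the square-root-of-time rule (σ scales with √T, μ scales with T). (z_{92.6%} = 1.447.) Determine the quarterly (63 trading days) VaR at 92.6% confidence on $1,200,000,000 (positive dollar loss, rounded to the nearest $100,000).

$360,200,000

σ_{63d} = 2.91% × √63 = 23.097%; μ_{63d} = 63 × 0.054% = 3.402%.
VaR = −(3.402%) + 1.447 × 23.097% = 30.019%.
On $1,200,000,000: 0.30019 × $1,200,000,000 = $360,228,000.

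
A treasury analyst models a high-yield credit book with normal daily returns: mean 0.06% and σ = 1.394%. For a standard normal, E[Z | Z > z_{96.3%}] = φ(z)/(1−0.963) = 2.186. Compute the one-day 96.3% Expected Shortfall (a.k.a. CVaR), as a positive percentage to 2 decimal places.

ES = −(0.06%) + 1.394% × 2.186 = 2.987%.

2.99%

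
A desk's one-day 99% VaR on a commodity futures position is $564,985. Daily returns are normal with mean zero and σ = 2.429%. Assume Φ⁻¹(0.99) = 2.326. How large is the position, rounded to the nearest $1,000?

VaR as a fraction of value: z·σ = 2.326 × 2.429% = 5.64985%.
Position = $564,985 / 0.0564985 = $9,999,993.

$10,000,000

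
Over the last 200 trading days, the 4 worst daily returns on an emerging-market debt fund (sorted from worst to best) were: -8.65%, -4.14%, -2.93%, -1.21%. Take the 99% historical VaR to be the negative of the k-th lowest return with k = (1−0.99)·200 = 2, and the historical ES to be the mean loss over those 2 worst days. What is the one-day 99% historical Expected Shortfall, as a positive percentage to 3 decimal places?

6.395%

The 2 worst returns sum to -12.79%.
ES = −(-12.79%) / 2 = 6.395%.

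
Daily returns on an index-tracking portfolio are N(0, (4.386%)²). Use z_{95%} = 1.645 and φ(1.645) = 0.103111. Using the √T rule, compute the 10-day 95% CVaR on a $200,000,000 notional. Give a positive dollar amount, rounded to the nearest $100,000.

$57,200,000

σ_{10d} = 4.386% × √10 = 13.870%.
ES multiplier = φ(z)/(1−α) = 0.103111/0.05 = 2.062.
ES = 13.870% × 2.062 = 28.600%; on $200,000,000: $57,200,000.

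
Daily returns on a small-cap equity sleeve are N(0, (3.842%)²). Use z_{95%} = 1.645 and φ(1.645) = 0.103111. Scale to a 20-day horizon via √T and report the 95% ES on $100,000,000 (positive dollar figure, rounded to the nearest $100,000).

$35,400,000

σ_{20d} = 3.842% × √20 = 17.182%.
ES multiplier = φ(z)/(1−α) = 0.103111/0.05 = 2.062.
ES = 17.182% × 2.062 = 35.429%; on $100,000,000: $35,429,000.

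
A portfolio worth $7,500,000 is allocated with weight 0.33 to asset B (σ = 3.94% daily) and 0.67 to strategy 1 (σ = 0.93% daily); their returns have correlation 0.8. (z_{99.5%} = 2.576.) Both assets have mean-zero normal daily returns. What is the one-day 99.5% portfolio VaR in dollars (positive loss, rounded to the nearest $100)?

$354,900

σ_p² = 0.33²·3.94² + 0.67²·0.93² + 2·0.8·0.33·0.67·3.94·0.93 = 3.3750 (%²).
σ_p = √3.3750 = 1.837%.
VaR = 2.576 × 1.837% = 4.732%; on $7,500,000 that is $354,900.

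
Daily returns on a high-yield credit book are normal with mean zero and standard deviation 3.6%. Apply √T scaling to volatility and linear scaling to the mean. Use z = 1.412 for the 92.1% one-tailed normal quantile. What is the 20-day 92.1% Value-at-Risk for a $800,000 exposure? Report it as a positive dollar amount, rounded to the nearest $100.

$181,900

σ_{20d} = 3.6% × √20 = 16.100%.
VaR = 1.412 × 16.100% = 22.733%.
On $800,000: 0.22733 × $800,000 = $181,864.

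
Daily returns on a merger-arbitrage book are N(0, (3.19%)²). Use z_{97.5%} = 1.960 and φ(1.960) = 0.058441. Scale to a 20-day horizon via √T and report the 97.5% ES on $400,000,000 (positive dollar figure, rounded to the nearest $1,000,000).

$133,000,000

σ_{20d} = 3.19% × √20 = 14.266%.
ES multiplier = φ(z)/(1−α) = 0.058441/0.025 = 2.338.
ES = 14.266% × 2.338 = 33.354%; on $400,000,000: $133,416,000.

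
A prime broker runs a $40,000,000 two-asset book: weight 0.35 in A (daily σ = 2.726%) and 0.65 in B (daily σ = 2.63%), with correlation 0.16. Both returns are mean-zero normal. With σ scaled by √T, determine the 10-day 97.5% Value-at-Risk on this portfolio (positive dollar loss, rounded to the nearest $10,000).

$5,170,000

σ_p = √(0.35²·2.726² + 0.65²·2.63² + 2·0.16·0.35·0.65·2.726·2.63) = 2.087%.
σ_{10d} = 2.087% × √10 = 6.600%.
z(97.5%) = 1.960.
VaR = 1.960 × 6.600% = 12.936%; on $40,000,000 that is $5,174,400.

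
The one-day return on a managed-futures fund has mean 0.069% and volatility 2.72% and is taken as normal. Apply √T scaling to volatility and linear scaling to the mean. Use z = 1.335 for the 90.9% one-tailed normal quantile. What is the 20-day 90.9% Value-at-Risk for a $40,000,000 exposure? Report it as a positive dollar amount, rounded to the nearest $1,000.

σ_{20d} = 2.72% × √20 = 12.164%; μ_{20d} = 20 × 0.069% = 1.380%.
VaR = −(1.380%) + 1.335 × 12.164% = 14.859%.
On $40,000,000: 0.14859 × $40,000,000 = $5,943,600.

$5,944,000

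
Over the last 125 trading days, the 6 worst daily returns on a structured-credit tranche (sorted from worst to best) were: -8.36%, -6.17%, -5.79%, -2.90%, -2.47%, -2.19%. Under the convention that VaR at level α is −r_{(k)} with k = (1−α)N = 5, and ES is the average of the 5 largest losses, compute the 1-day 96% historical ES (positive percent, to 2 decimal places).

5.14%

The 5 worst returns sum to -25.69%.
ES = −(-25.69%) / 5 = 5.138% ≈ 5.14%.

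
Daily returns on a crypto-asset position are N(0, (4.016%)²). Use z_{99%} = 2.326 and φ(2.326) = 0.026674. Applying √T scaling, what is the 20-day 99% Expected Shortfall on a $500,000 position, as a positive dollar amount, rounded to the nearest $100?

σ_{20d} = 4.016% × √20 = 17.960%.
ES multiplier = φ(z)/(1−α) = 0.026674/0.01 = 2.667.
ES = 17.960% × 2.667 = 47.899%; on $500,000: $239,495.

$239,500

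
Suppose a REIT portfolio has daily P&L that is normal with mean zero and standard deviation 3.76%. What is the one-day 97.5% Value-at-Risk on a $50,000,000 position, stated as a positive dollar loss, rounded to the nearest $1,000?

$3,685,000

At 97.5% one-sided, z = 1.960.
VaR = z·σ = 1.960 × 3.76% = 7.370%.
On $50,000,000: 0.07370 × $50,000,000 = $3,685,000.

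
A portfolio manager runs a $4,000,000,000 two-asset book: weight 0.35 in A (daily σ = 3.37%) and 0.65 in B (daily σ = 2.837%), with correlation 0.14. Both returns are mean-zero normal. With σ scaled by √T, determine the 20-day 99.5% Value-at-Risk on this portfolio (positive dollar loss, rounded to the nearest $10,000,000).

σ_p = √(0.35²·3.37² + 0.65²·2.837² + 2·0.14·0.35·0.65·3.37·2.837) = 2.324%.
σ_{20d} = 2.324% × √20 = 10.393%.
z(99.5%) = 2.576.
VaR = 2.576 × 10.393% = 26.772%; on $4,000,000,000 that is $1,070,880,000.

$1,070,000,000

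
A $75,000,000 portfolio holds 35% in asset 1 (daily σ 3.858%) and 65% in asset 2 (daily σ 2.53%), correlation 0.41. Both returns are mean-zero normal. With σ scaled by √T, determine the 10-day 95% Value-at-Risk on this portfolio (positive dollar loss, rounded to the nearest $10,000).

σ_p = √(0.35²·3.858² + 0.65²·2.53² + 2·0.41·0.35·0.65·3.858·2.53) = 2.520%.
σ_{10d} = 2.520% × √10 = 7.969%.
z(95%) = 1.645.
VaR = 1.645 × 7.969% = 13.109%; on $75,000,000 that is $9,831,750.

$9,830,000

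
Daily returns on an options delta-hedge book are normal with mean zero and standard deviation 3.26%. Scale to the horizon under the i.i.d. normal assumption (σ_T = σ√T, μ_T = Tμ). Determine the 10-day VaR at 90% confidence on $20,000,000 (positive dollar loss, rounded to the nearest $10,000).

At 90%, z = 1.282.
σ_{10d} = 3.26% × √10 = 10.309%.
VaR = 1.282 × 10.309% = 13.216%.
On $20,000,000: 0.13216 × $20,000,000 = $2,643,200.

$2,640,000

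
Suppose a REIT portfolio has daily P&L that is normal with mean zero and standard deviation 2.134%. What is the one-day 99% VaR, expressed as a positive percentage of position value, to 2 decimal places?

4.96%

At 99% one-sided, z = 2.326.
VaR = z·σ = 2.326 × 2.134% = 4.964%.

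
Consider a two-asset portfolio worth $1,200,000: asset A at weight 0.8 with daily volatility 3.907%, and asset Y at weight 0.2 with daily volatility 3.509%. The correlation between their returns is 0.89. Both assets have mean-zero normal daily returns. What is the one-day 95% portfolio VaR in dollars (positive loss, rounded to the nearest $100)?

$74,300

σ_p² = 0.8²·3.907² + 0.2²·3.509² + 2·0.89·0.8·0.2·3.907·3.509 = 14.1664 (%²).
σ_p = √14.1664 = 3.764%.
At 95%, z = 1.645.
VaR = 1.645 × 3.764% = 6.192%; on $1,200,000 that is $74,304.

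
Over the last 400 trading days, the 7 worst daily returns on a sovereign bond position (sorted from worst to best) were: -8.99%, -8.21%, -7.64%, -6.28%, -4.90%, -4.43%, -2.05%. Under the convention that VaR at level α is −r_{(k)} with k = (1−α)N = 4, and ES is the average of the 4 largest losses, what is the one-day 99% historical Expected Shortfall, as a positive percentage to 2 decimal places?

The 4 worst returns sum to -31.12%.
ES = −(-31.12%) / 4 = 7.78%.

7.78%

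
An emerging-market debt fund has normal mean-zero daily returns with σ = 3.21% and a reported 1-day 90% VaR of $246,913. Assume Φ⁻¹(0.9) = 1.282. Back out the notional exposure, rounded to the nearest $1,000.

VaR as a fraction of value: z·σ = 1.282 × 3.21% = 4.11522%.
Position = $246,913 / 0.0411522 = $5,999,995.

$6,000,000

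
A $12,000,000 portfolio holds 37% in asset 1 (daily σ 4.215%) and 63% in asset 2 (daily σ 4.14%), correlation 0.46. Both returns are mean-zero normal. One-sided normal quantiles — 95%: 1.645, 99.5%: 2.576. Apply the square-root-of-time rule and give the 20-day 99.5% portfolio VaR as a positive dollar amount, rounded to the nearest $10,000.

$4,980,000

σ_p = √(0.37²·4.215² + 0.63²·4.14² + 2·0.46·0.37·0.63·4.215·4.14) = 3.602%.
σ_{20d} = 3.602% × √20 = 16.109%.
VaR = 2.576 × 16.109% = 41.497%; on $12,000,000 that is $4,979,640.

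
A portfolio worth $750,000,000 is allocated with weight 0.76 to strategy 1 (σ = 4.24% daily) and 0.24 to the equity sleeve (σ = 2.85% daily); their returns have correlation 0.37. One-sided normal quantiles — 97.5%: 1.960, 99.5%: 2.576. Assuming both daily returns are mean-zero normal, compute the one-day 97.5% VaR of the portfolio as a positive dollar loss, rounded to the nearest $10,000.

$51,940,000

σ_p² = 0.76²·4.24² + 0.24²·2.85² + 2·0.37·0.76·0.24·4.24·2.85 = 12.4828 (%²).
σ_p = √12.4828 = 3.533%.
VaR = 1.960 × 3.533% = 6.925%; on $750,000,000 that is $51,937,500.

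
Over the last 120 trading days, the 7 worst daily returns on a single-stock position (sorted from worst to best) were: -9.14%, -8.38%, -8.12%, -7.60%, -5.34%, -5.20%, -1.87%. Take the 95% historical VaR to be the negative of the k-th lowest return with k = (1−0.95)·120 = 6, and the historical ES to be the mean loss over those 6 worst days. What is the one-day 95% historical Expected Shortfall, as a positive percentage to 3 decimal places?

7.297%

The 6 worst returns sum to -43.78%.
ES = −(-43.78%) / 6 = 7.2966…% ≈ 7.297%.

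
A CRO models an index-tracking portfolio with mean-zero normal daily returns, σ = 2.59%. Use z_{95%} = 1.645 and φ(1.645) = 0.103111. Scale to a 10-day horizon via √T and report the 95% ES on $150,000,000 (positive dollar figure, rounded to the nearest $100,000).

$25,300,000

σ_{10d} = 2.59% × √10 = 8.190%.
ES multiplier = φ(z)/(1−α) = 0.103111/0.05 = 2.062.
ES = 8.190% × 2.062 = 16.888%; on $150,000,000: $25,332,000.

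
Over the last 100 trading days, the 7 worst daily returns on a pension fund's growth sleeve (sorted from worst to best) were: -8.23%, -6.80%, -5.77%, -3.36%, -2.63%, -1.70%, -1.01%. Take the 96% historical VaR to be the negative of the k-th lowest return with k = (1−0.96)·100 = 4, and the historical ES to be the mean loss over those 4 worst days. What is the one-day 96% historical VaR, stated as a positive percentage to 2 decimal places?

k = 4; the 4th lowest return is -3.36%, so VaR = 3.36%.

3.36%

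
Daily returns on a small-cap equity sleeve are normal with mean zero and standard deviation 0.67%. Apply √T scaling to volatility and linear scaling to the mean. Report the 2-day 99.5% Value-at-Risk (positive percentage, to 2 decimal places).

At 99.5%, z = 2.576.
σ_{2d} = 0.67% × √2 = 0.948%.
VaR = 2.576 × 0.948% = 2.442%.

2.44%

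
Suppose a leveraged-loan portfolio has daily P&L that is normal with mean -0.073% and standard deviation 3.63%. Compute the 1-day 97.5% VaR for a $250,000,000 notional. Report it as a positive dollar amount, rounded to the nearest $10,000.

At 97.5% one-sided, z = 1.960.
VaR = −μ + z·σ = −(-0.073%) + 1.960 × 3.63% = 7.188%.
On $250,000,000: 0.07188 × $250,000,000 = $17,970,000.

$17,970,000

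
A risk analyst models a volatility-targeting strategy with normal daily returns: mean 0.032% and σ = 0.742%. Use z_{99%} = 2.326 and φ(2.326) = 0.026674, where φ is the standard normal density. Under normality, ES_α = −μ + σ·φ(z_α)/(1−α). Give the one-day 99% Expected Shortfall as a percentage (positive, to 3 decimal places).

Tail multiplier: φ(z)/(1−α) = 0.026674 / 0.01 = 2.667.
ES = −(0.032%) + 0.742% × 2.667 = 1.947%.

1.947%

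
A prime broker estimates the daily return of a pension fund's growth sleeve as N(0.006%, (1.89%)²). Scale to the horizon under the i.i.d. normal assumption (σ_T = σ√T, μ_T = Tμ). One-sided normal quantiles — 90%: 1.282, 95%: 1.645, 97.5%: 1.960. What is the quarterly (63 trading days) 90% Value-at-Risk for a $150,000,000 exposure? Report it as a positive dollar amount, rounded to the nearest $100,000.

$28,300,000

σ_{63d} = 1.89% × √63 = 15.001%; μ_{63d} = 63 × 0.006% = 0.378%.
VaR = −(0.378%) + 1.282 × 15.001% = 18.853%.
On $150,000,000: 0.18853 × $150,000,000 = $28,279,500.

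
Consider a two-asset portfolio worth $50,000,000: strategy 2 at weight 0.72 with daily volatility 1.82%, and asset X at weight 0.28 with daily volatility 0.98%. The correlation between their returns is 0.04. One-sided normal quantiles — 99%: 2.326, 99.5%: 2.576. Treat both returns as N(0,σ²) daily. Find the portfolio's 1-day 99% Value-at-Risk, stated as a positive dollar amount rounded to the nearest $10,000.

$1,570,000

σ_p² = 0.72²·1.82² + 0.28²·0.98² + 2·0.04·0.72·0.28·1.82·0.98 = 1.8212 (%²).
σ_p = √1.8212 = 1.350%.
VaR = 2.326 × 1.350% = 3.140%; on $50,000,000 that is $1,570,000.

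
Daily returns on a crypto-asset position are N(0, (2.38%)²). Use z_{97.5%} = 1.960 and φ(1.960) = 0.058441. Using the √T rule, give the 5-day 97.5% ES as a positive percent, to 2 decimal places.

12.44%

σ_{5d} = 2.38% × √5 = 5.322%.
ES multiplier = φ(z)/(1−α) = 0.058441/0.025 = 2.338.
ES = 5.322% × 2.338 = 12.443%.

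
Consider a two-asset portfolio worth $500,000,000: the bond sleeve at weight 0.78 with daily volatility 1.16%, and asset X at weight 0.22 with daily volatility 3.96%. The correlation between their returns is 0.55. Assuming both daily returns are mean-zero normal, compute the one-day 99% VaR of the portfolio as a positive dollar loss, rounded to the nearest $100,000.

σ_p² = 0.78²·1.16² + 0.22²·3.96² + 2·0.55·0.78·0.22·1.16·3.96 = 2.4447 (%²).
σ_p = √2.4447 = 1.564%.
At 99%, z = 2.326.
VaR = 2.326 × 1.564% = 3.638%; on $500,000,000 that is $18,190,000.

$18,200,000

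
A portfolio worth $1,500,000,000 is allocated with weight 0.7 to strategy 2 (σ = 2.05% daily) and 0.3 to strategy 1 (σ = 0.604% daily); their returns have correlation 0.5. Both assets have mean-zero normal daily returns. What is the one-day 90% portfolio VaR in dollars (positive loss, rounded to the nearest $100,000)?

σ_p² = 0.7²·2.05² + 0.3²·0.604² + 2·0.5·0.7·0.3·2.05·0.604 = 2.3521 (%²).
σ_p = √2.3521 = 1.534%.
At 90%, z = 1.282.
VaR = 1.282 × 1.534% = 1.967%; on $1,500,000,000 that is $29,505,000.

$29,500,000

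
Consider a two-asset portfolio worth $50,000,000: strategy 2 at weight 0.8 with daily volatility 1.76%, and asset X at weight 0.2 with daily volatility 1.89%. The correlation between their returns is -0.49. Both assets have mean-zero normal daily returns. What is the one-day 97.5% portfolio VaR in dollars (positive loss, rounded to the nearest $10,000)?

σ_p² = 0.8²·1.76² + 0.2²·1.89² + 2·-0.49·0.8·0.2·1.76·1.89 = 1.6038 (%²).
σ_p = √1.6038 = 1.266%.
At 97.5%, z = 1.960.
VaR = 1.960 × 1.266% = 2.481%; on $50,000,000 that is $1,240,500.

$1,240,000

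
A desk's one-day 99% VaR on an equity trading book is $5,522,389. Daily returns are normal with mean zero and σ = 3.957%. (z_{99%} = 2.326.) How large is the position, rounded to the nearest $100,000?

$60,000,000

VaR as a fraction of value: z·σ = 2.326 × 3.957% = 9.20398%.
Position = $5,522,389 / 0.0920398 = $59,999,998.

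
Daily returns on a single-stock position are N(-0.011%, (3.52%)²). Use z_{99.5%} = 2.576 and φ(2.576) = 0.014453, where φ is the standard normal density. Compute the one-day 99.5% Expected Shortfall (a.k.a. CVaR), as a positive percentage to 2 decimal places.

Tail multiplier: φ(z)/(1−α) = 0.014453 / 0.005 = 2.891.
ES = −(-0.011%) + 3.52% × 2.891 = 10.187%.

10.19%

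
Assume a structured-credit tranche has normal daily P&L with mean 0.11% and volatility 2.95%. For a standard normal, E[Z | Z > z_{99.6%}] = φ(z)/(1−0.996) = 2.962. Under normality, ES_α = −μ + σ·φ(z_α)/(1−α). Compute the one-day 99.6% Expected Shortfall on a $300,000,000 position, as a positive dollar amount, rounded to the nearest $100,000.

$25,900,000

ES = −(0.11%) + 2.95% × 2.962 = 8.628%.
On $300,000,000: 0.08628 × $300,000,000 = $25,884,000.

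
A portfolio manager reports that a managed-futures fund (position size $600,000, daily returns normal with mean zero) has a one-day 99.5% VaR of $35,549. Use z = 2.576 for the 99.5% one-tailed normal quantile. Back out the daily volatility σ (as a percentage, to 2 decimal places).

2.30%

VaR as a fraction: $35,549 / $600,000 = 5.925%.
σ = VaR / z = 5.925% / 2.576 = 2.300%.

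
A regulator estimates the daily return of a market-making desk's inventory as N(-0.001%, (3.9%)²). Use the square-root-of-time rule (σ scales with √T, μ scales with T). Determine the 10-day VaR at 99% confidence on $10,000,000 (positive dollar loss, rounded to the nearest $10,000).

$2,870,000

At 99%, z = 2.326.
σ_{10d} = 3.9% × √10 = 12.333%; μ_{10d} = 10 × -0.001% = -0.010%.
VaR = −(-0.010%) + 2.326 × 12.333% = 28.697%.
On $10,000,000: 0.28697 × $10,000,000 = $2,869,700.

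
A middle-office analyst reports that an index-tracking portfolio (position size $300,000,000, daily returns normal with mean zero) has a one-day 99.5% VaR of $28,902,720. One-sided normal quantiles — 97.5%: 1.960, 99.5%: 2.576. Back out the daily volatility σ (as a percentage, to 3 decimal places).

3.740%

VaR as a fraction: $28,902,720 / $300,000,000 = 9.634%.
σ = VaR / z = 9.634% / 2.576 = 3.740%.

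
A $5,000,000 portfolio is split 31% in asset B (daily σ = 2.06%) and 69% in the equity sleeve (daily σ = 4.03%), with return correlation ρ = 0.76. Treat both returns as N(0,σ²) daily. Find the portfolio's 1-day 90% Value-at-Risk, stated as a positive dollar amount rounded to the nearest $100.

σ_p² = 0.31²·2.06² + 0.69²·4.03² + 2·0.76·0.31·0.69·2.06·4.03 = 10.8393 (%²).
σ_p = √10.8393 = 3.292%.
At 90%, z = 1.282.
VaR = 1.282 × 3.292% = 4.220%; on $5,000,000 that is $211,000.

$211,000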